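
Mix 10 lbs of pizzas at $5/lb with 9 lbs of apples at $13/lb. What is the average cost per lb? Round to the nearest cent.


Cost of pizzas:
10 x $5 = $50
Cost of apples:
9 x $13 = $117
Total cost: $50 + $117 = $167
Total weight: 19 lbs
Average: $167 / 19 = $8.7894... ≈ $8.79/lb

$8.79/lb


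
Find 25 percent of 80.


Convert percentage to decimal:
25% = 0.25
Multiply:
80 x 0.25 = 20

20


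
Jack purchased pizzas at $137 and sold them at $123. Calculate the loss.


Selling price = $123
Cost price = $137
Loss = cost price - selling price:
Loss = $137 - $123 = $14

$14


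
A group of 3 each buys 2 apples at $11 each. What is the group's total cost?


Cost per person:
2 x $11 = $22
Group total:
3 x $22 = $66

$66


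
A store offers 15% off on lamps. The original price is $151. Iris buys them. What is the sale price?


Calculate the discount amount:
15% of $151 = $22.65
Subtract from original:
$151 - $22.65 = $128.35

$128.35


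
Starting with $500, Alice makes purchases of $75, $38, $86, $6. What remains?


Add up expenses:
$75 + $38 + $86 + $6 = $205
Subtract from budget:
$500 - $205 = $295

$295


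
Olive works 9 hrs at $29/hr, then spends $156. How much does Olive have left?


Calculate earnings:
9 x $29 = $261
Subtract spending:
$261 - $156 = $105

$105


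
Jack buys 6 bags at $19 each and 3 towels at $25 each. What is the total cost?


Cost of bags:
6 x $19 = $114
Cost of towels:
3 x $25 = $75
Add both:
$114 + $75 = $189

$189


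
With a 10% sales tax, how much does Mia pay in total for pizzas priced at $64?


Calculate the tax:
10% of $64 = $6.40
Add tax to price:
$64 + $6.40 = $70.40

$70.40


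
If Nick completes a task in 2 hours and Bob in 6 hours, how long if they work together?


Nick's rate: 1/2 of the job per hour
Bob's rate: 1/6 of the job per hour
Combined rate: 1/2 + 1/6 = 2/3 per hour
Time = 1 / (2/3) = 3/2 = 1.5 hours

1.5 hours


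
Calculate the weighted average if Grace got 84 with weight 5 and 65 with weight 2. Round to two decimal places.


Weighted sum:
5 x 84 + 2 x 65 = 550
Total weight:
5 + 2 = 7
Weighted average:
550 / 7 = 78.5714... ≈ 78.57

78.57


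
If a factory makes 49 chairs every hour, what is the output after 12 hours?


Production rate: 49 chairs per hour
Time: 12 hours
Total: 49 x 12 = 588 chairs

588 chairs


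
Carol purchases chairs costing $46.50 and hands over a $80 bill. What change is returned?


Start with the amount paid:
$80
Subtract the price:
$80 - $46.50 = $33.50

$33.50


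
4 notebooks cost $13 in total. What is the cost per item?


Total cost: $13
Number of items: 4
Unit price: $13 / 4 = $3.25

$3.25


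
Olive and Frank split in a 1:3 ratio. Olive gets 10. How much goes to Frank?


Find the multiplier:
10 / 1 = 10
Apply to Frank's share:
3 x 10 = 30

30


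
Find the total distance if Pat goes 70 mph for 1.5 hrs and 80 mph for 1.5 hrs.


Leg 1 distance:
70 x 1.5 = 105 miles
Leg 2 distance:
80 x 1.5 = 120 miles
Total distance:
105 + 120 = 225 miles

225 miles


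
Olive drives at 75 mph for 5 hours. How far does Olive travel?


Use the formula: distance = speed x time
Speed = 75 mph, Time = 5 hours
75 x 5 = 375 miles

375 miles


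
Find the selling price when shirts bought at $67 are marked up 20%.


Calculate the markup amount:
20% of $67 = $13.40
Add to cost:
$67 + $13.40 = $80.40

$80.40


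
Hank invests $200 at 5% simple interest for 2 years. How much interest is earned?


Use the formula I = P x R x T / 100
P x R x T = 200 x 5 x 2 = 2000
I = 2000 / 100 = $20

$20


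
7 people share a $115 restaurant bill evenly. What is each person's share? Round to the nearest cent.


Total bill: $115
Number of people: 7
Each pays: $115 / 7 = $16.4285... ≈ $16.43

$16.43


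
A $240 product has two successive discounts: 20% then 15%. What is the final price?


First discount:
20% of $240 = $48
Price after first discount:
$240 - $48 = $192
Second discount:
15% of $192 = $28.80
Final price:
$192 - $28.80 = $163.20

$163.20


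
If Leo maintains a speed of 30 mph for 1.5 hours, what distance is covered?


Use the formula: distance = speed x time
Speed = 30 mph, Time = 1.5 hours
30 x 1.5 = 45 miles

45 miles


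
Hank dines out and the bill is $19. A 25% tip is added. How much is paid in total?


Calculate the tip:
25% of $19 = $4.75
Add tip to meal cost:
$19 + $4.75 = $23.75

$23.75


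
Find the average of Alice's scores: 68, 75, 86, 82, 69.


Add the scores:
68 + 75 + 86 + 82 + 69 = 380
Divide by the number of tests:
380 / 5 = 76

76


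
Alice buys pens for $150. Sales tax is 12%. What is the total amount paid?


Calculate the tax:
12% of $150 = $18
Add tax to price:
$150 + $18 = $168

$168


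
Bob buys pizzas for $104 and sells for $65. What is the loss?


Selling price = $65
Cost price = $104
Loss = cost price - selling price:
Loss = $104 - $65 = $39

$39


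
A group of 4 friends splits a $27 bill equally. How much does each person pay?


Total bill: $27
Number of people: 4
Each pays: $27 / 4 = $6.75

$6.75


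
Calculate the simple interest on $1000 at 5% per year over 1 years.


Use the formula I = P x R x T / 100
P x R x T = 1000 x 5 x 1 = 5000
I = 5000 / 100 = $50

$50


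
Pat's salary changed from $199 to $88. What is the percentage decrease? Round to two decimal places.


Find the absolute change:
|88 - 199| = 111
Divide by original and multiply by 100:
111 / 199 x 100 = 55.7788...% ≈ 55.78%

55.78%


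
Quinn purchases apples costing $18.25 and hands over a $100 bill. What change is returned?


Start with the amount paid:
$100
Subtract the price:
$100 - $18.25 = $81.75

$81.75


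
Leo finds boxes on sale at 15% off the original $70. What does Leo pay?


Calculate the discount amount:
15% of $70 = $10.50
Subtract from original:
$70 - $10.50 = $59.50

$59.50


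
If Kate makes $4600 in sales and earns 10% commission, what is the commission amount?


Convert rate to decimal:
10% = 0.1
Multiply by sales:
$4600 x 0.1 = $460

$460


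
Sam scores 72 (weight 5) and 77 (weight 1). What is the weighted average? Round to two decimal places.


Weighted sum:
5 x 72 + 1 x 77 = 437
Total weight:
5 + 1 = 6
Weighted average:
437 / 6 = 72.8333... ≈ 72.83

72.83


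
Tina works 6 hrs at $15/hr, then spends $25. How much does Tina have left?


Calculate earnings:
6 x $15 = $90
Subtract spending:
$90 - $25 = $65

$65


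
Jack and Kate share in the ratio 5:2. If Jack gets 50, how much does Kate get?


Find the multiplier:
50 / 5 = 10
Apply to Kate's share:
2 x 10 = 20

20


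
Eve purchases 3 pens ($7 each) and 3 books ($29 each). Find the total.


Cost of pens:
3 x $7 = $21
Cost of books:
3 x $29 = $87
Add both:
$21 + $87 = $108

$108


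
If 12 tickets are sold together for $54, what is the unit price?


Total cost: $54
Number of items: 12
Unit price: $54 / 12 = $4.50

$4.50


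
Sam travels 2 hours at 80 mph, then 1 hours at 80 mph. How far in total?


Leg 1 distance:
80 x 2 = 160 miles
Leg 2 distance:
80 x 1 = 80 miles
Total distance:
160 + 80 = 240 miles

240 miles


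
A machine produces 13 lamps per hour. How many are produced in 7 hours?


Production rate: 13 lamps per hour
Time: 7 hours
Total: 13 x 7 = 91 lamps

91 lamps


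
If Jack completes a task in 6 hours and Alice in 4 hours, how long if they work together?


Jack's rate: 1/6 of the job per hour
Alice's rate: 1/4 of the job per hour
Combined rate: 1/6 + 1/4 = 5/12 per hour
Time = 1 / (5/12) = 12/5 = 2.4 hours

2.4 hours


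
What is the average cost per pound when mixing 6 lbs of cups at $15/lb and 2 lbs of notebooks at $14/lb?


Cost of cups:
6 x $15 = $90
Cost of notebooks:
2 x $14 = $28
Total cost: $90 + $28 = $118
Total weight: 8 lbs
Average: $118 / 8 = $14.75/lb

$14.75/lb


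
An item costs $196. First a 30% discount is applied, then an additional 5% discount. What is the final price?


First discount:
30% of $196 = $58.80
Price after first discount:
$196 - $58.80 = $137.20
Second discount:
5% of $137.20 = $6.86
Final price:
$137.20 - $6.86 = $130.34

$130.34


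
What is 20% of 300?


Convert percentage to decimal:
20% = 0.2
Multiply:
300 x 0.2 = 60

60


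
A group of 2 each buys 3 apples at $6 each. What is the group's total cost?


Cost per person:
3 x $6 = $18
Group total:
2 x $18 = $36

$36


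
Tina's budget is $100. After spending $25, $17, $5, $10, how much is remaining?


Add up expenses:
$25 + $17 + $5 + $10 = $57
Subtract from budget:
$100 - $57 = $43

$43


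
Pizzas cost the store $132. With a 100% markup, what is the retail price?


Calculate the markup amount:
100% of $132 = $132
Add to cost:
$132 + $132 = $264

$264


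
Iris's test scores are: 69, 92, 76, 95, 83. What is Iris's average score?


Add the scores:
69 + 92 + 76 + 95 + 83 = 415
Divide by the number of tests:
415 / 5 = 83

83


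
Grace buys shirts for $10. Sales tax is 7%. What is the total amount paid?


Calculate the tax:
7% of $10 = $0.70
Add tax to price:
$10 + $0.70 = $10.70

$10.70


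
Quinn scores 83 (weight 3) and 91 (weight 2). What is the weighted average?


Weighted sum:
3 x 83 + 2 x 91 = 431
Total weight:
3 + 2 = 5
Weighted average:
431 / 5 = 86.2

86.2


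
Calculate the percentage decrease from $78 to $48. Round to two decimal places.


Find the absolute change:
|48 - 78| = 30
Divide by original and multiply by 100:
30 / 78 x 100 = 38.4615...% ≈ 38.46%

38.46%


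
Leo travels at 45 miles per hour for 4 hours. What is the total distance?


Use the formula: distance = speed x time
Speed = 45 mph, Time = 4 hours
45 x 4 = 180 miles

180 miles


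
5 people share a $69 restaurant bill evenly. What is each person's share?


Total bill: $69
Number of people: 5
Each pays: $69 / 5 = $13.80

$13.80


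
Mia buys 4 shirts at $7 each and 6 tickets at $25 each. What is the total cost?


Cost of shirts:
4 x $7 = $28
Cost of tickets:
6 x $25 = $150
Add both:
$28 + $150 = $178

$178


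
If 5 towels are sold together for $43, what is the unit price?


Total cost: $43
Number of items: 5
Unit price: $43 / 5 = $8.60

$8.60


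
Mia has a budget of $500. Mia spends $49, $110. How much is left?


Add up expenses:
$49 + $110 = $159
Subtract from budget:
$500 - $159 = $341

$341


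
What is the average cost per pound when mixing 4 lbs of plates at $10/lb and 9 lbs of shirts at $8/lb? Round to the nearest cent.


Cost of plates:
4 x $10 = $40
Cost of shirts:
9 x $8 = $72
Total cost: $40 + $72 = $112
Total weight: 13 lbs
Average: $112 / 13 = $8.6153... ≈ $8.62/lb

$8.62/lb


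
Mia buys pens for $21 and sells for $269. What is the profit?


Selling price = $269
Cost price = $21
Profit = selling price - cost price:
Profit = $269 - $21 = $248

$248


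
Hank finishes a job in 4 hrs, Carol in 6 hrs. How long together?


Hank's rate: 1/4 of the job per hour
Carol's rate: 1/6 of the job per hour
Combined rate: 1/4 + 1/6 = 5/12 per hour
Time = 1 / (5/12) = 12/5 = 2.4 hours

2.4 hours


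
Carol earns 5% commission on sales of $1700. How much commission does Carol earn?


Convert rate to decimal:
5% = 0.05
Multiply by sales:
$1700 x 0.05 = $85

$85


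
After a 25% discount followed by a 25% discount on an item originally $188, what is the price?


First discount:
25% of $188 = $47
Price after first discount:
$188 - $47 = $141
Second discount:
25% of $141 = $35.25
Final price:
$141 - $35.25 = $105.75

$105.75


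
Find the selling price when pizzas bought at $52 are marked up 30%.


Calculate the markup amount:
30% of $52 = $15.60
Add to cost:
$52 + $15.60 = $67.60

$67.60


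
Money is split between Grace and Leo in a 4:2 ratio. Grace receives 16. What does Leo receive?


Find the multiplier:
16 / 4 = 4
Apply to Leo's share:
2 x 4 = 8

8


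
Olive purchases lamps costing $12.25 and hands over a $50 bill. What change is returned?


Start with the amount paid:
$50
Subtract the price:
$50 - $12.25 = $37.75

$37.75


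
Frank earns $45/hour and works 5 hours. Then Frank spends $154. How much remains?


Calculate earnings:
5 x $45 = $225
Subtract spending:
$225 - $154 = $71

$71


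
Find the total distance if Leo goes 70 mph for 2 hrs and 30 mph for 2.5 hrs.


Leg 1 distance:
70 x 2 = 140 miles
Leg 2 distance:
30 x 2.5 = 75 miles
Total distance:
140 + 75 = 215 miles

215 miles


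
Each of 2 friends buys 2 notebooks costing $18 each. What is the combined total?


Cost per person:
2 x $18 = $36
Group total:
2 x $36 = $72

$72


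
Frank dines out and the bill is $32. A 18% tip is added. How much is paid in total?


Calculate the tip:
18% of $32 = $5.76
Add tip to meal cost:
$32 + $5.76 = $37.76

$37.76


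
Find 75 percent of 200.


Convert percentage to decimal:
75% = 0.75
Multiply:
200 x 0.75 = 150

150


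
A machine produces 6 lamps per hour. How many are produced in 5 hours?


Production rate: 6 lamps per hour
Time: 5 hours
Total: 6 x 5 = 30 lamps

30 lamps


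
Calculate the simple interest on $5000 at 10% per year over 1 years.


Use the formula I = P x R x T / 100
P x R x T = 5000 x 10 x 1 = 50000
I = 50000 / 100 = $500

$500


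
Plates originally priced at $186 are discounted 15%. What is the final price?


Calculate the discount amount:
15% of $186 = $27.90
Subtract from original:
$186 - $27.90 = $158.10

$158.10


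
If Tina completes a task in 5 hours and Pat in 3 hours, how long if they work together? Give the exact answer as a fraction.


Tina's rate: 1/5 of the job per hour
Pat's rate: 1/3 of the job per hour
Combined rate: 1/5 + 1/3 = 8/15 per hour
Time = 1 / (8/15) = 15/8 hours (≈ 1.88 hours)

15/8 hours


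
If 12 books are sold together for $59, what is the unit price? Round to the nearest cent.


Total cost: $59
Number of items: 12
Unit price: $59 / 12 = $4.9166... ≈ $4.92

$4.92


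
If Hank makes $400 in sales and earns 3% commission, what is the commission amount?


Convert rate to decimal:
3% = 0.03
Multiply by sales:
$400 x 0.03 = $12

$12


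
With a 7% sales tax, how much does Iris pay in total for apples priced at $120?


Calculate the tax:
7% of $120 = $8.40
Add tax to price:
$120 + $8.40 = $128.40

$128.40


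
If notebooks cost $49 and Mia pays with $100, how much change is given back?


Start with the amount paid:
$100
Subtract the price:
$100 - $49 = $51

$51


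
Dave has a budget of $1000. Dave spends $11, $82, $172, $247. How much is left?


Add up expenses:
$11 + $82 + $172 + $247 = $512
Subtract from budget:
$1000 - $512 = $488

$488


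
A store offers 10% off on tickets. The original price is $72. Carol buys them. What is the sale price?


Calculate the discount amount:
10% of $72 = $7.20
Subtract from original:
$72 - $7.20 = $64.80

$64.80


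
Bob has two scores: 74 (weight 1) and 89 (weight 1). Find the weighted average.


Weighted sum:
1 x 74 + 1 x 89 = 163
Total weight:
1 + 1 = 2
Weighted average:
163 / 2 = 81.5

81.5


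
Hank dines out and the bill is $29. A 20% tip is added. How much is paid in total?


Calculate the tip:
20% of $29 = $5.80
Add tip to meal cost:
$29 + $5.80 = $34.80

$34.80


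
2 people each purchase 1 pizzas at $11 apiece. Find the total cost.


Cost per person:
1 x $11 = $11
Group total:
2 x $11 = $22

$22


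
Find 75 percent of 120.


Convert percentage to decimal:
75% = 0.75
Multiply:
120 x 0.75 = 90

90


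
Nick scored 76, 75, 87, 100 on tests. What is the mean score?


Add the scores:
76 + 75 + 87 + 100 = 338
Divide by the number of tests:
338 / 4 = 84.5

84.5


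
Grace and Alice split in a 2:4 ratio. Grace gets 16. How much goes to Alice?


Find the multiplier:
16 / 2 = 8
Apply to Alice's share:
4 x 8 = 32

32


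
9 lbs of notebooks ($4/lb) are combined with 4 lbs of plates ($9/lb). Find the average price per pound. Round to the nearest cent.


Cost of notebooks:
9 x $4 = $36
Cost of plates:
4 x $9 = $36
Total cost: $36 + $36 = $72
Total weight: 13 lbs
Average: $72 / 13 = $5.5384... ≈ $5.54/lb

$5.54/lb


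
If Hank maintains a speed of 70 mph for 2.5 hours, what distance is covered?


Use the formula: distance = speed x time
Speed = 70 mph, Time = 2.5 hours
70 x 2.5 = 175 miles

175 miles


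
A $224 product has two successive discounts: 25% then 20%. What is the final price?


First discount:
25% of $224 = $56
Price after first discount:
$224 - $56 = $168
Second discount:
20% of $168 = $33.60
Final price:
$168 - $33.60 = $134.40

$134.40


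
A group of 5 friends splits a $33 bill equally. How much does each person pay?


Total bill: $33
Number of people: 5
Each pays: $33 / 5 = $6.60

$6.60


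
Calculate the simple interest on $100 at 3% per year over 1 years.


Use the formula I = P x R x T / 100
P x R x T = 100 x 3 x 1 = 300
I = 300 / 100 = $3

$3


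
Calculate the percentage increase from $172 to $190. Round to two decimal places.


Find the absolute change:
|190 - 172| = 18
Divide by original and multiply by 100:
18 / 172 x 100 = 10.4651...% ≈ 10.47%

10.47%


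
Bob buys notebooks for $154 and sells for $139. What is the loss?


Selling price = $139
Cost price = $154
Loss = cost price - selling price:
Loss = $154 - $139 = $15

$15


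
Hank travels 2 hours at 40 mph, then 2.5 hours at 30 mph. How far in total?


Leg 1 distance:
40 x 2 = 80 miles
Leg 2 distance:
30 x 2.5 = 75 miles
Total distance:
80 + 75 = 155 miles

155 miles


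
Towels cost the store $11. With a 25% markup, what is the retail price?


Calculate the markup amount:
25% of $11 = $2.75
Add to cost:
$11 + $2.75 = $13.75

$13.75


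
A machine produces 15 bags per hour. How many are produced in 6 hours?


Production rate: 15 bags per hour
Time: 6 hours
Total: 15 x 6 = 90 bags

90 bags


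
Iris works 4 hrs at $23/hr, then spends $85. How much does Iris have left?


Calculate earnings:
4 x $23 = $92
Subtract spending:
$92 - $85 = $7

$7


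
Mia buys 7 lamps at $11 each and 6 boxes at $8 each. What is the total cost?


Cost of lamps:
7 x $11 = $77
Cost of boxes:
6 x $8 = $48
Add both:
$77 + $48 = $125

$125


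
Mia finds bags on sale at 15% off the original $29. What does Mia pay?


Calculate the discount amount:
15% of $29 = $4.35
Subtract from original:
$29 - $4.35 = $24.65

$24.65


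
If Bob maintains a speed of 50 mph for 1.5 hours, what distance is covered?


Use the formula: distance = speed x time
Speed = 50 mph, Time = 1.5 hours
50 x 1.5 = 75 miles

75 miles


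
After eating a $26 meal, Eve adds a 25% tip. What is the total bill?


Calculate the tip:
25% of $26 = $6.50
Add tip to meal cost:
$26 + $6.50 = $32.50

$32.50


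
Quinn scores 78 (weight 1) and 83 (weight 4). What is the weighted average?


Weighted sum:
1 x 78 + 4 x 83 = 410
Total weight:
1 + 4 = 5
Weighted average:
410 / 5 = 82

82


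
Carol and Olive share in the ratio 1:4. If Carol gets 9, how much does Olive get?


Find the multiplier:
9 / 1 = 9
Apply to Olive's share:
4 x 9 = 36

36


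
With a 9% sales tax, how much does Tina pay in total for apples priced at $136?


Calculate the tax:
9% of $136 = $12.24
Add tax to price:
$136 + $12.24 = $148.24

$148.24


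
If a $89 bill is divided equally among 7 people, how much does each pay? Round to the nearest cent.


Total bill: $89
Number of people: 7
Each pays: $89 / 7 = $12.7142... ≈ $12.71

$12.71


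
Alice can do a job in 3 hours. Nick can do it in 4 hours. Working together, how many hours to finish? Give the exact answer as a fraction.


Alice's rate: 1/3 of the job per hour
Nick's rate: 1/4 of the job per hour
Combined rate: 1/3 + 1/4 = 7/12 per hour
Time = 1 / (7/12) = 12/7 hours (≈ 1.71 hours)

12/7 hours


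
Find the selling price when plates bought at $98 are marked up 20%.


Calculate the markup amount:
20% of $98 = $19.60
Add to cost:
$98 + $19.60 = $117.60

$117.60


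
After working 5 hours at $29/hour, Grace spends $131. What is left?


Calculate earnings:
5 x $29 = $145
Subtract spending:
$145 - $131 = $14

$14


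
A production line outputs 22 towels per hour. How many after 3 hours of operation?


Production rate: 22 towels per hour
Time: 3 hours
Total: 22 x 3 = 66 towels

66 towels


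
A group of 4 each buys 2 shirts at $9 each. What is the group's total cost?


Cost per person:
2 x $9 = $18
Group total:
4 x $18 = $72

$72


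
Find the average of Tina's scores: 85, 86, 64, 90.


Add the scores:
85 + 86 + 64 + 90 = 325
Divide by the number of tests:
325 / 4 = 81.25

81.25


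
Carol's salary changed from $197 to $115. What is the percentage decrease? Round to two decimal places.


Find the absolute change:
|115 - 197| = 82
Divide by original and multiply by 100:
82 / 197 x 100 = 41.6243...% ≈ 41.62%

41.62%


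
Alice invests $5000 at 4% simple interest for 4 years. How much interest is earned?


Use the formula I = P x R x T / 100
P x R x T = 5000 x 4 x 4 = 80000
I = 80000 / 100 = $800

$800


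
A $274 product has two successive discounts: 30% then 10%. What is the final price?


First discount:
30% of $274 = $82.20
Price after first discount:
$274 - $82.20 = $191.80
Second discount:
10% of $191.80 = $19.18
Final price:
$191.80 - $19.18 = $172.62

$172.62


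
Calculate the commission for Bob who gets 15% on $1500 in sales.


Convert rate to decimal:
15% = 0.15
Multiply by sales:
$1500 x 0.15 = $225

$225


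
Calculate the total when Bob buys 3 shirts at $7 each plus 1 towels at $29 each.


Cost of shirts:
3 x $7 = $21
Cost of towels:
1 x $29 = $29
Add both:
$21 + $29 = $50

$50


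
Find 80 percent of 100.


Convert percentage to decimal:
80% = 0.8
Multiply:
100 x 0.8 = 80

80


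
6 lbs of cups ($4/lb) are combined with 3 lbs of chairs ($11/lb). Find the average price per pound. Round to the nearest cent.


Cost of cups:
6 x $4 = $24
Cost of chairs:
3 x $11 = $33
Total cost: $24 + $33 = $57
Total weight: 9 lbs
Average: $57 / 9 = $6.3333... ≈ $6.33/lb

$6.33/lb


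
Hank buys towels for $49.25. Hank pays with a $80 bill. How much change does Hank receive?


Start with the amount paid:
$80
Subtract the price:
$80 - $49.25 = $30.75

$30.75


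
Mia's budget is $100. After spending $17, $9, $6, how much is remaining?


Add up expenses:
$17 + $9 + $6 = $32
Subtract from budget:
$100 - $32 = $68

$68


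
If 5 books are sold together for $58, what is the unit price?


Total cost: $58
Number of items: 5
Unit price: $58 / 5 = $11.60

$11.60


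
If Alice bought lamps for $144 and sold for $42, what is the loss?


Selling price = $42
Cost price = $144
Loss = cost price - selling price:
Loss = $144 - $42 = $102

$102


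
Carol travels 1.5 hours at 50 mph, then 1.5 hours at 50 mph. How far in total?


Leg 1 distance:
50 x 1.5 = 75 miles
Leg 2 distance:
50 x 1.5 = 75 miles
Total distance:
75 + 75 = 150 miles

150 miles


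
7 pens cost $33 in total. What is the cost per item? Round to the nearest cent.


Total cost: $33
Number of items: 7
Unit price: $33 / 7 = $4.7142... ≈ $4.71

$4.71


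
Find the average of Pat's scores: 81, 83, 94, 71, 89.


Add the scores:
81 + 83 + 94 + 71 + 89 = 418
Divide by the number of tests:
418 / 5 = 83.6

83.6


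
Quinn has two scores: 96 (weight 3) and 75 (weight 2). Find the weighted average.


Weighted sum:
3 x 96 + 2 x 75 = 438
Total weight:
3 + 2 = 5
Weighted average:
438 / 5 = 87.6

87.6


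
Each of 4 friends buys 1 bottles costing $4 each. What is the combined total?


Cost per person:
1 x $4 = $4
Group total:
4 x $4 = $16

$16


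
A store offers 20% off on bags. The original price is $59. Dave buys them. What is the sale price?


Calculate the discount amount:
20% of $59 = $11.80
Subtract from original:
$59 - $11.80 = $47.20

$47.20


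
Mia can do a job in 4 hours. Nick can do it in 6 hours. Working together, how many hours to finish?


Mia's rate: 1/4 of the job per hour
Nick's rate: 1/6 of the job per hour
Combined rate: 1/4 + 1/6 = 5/12 per hour
Time = 1 / (5/12) = 12/5 = 2.4 hours

2.4 hours


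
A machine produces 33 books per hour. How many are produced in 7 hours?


Production rate: 33 books per hour
Time: 7 hours
Total: 33 x 7 = 231 books

231 books


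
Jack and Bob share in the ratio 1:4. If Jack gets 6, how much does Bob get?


Find the multiplier:
6 / 1 = 6
Apply to Bob's share:
4 x 6 = 24

24


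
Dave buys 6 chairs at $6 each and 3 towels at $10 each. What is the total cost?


Cost of chairs:
6 x $6 = $36
Cost of towels:
3 x $10 = $30
Add both:
$36 + $30 = $66

$66


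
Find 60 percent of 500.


Convert percentage to decimal:
60% = 0.6
Multiply:
500 x 0.6 = 300

300


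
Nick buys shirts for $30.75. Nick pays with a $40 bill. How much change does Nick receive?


Start with the amount paid:
$40
Subtract the price:
$40 - $30.75 = $9.25

$9.25


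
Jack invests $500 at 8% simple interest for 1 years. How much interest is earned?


Use the formula I = P x R x T / 100
P x R x T = 500 x 8 x 1 = 4000
I = 4000 / 100 = $40

$40


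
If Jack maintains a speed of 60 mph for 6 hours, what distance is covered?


Use the formula: distance = speed x time
Speed = 60 mph, Time = 6 hours
60 x 6 = 360 miles

360 miles


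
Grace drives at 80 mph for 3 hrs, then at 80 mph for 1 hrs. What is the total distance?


Leg 1 distance:
80 x 3 = 240 miles
Leg 2 distance:
80 x 1 = 80 miles
Total distance:
240 + 80 = 320 miles

320 miles


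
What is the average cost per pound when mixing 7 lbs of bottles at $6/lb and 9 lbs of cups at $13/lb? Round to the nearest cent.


Cost of bottles:
7 x $6 = $42
Cost of cups:
9 x $13 = $117
Total cost: $42 + $117 = $159
Total weight: 16 lbs
Average: $159 / 16 = $9.9375 ≈ $9.94/lb

$9.94/lb


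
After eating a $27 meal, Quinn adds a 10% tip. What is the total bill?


Calculate the tip:
10% of $27 = $2.70
Add tip to meal cost:
$27 + $2.70 = $29.70

$29.70


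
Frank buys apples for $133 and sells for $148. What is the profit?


Selling price = $148
Cost price = $133
Profit = selling price - cost price:
Profit = $148 - $133 = $15

$15


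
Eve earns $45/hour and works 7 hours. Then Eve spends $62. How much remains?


Calculate earnings:
7 x $45 = $315
Subtract spending:
$315 - $62 = $253

$253


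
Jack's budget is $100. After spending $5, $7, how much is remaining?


Add up expenses:
$5 + $7 = $12
Subtract from budget:
$100 - $12 = $88

$88


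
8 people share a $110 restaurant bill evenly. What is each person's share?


Total bill: $110
Number of people: 8
Each pays: $110 / 8 = $13.75

$13.75


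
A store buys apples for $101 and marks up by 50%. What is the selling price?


Calculate the markup amount:
50% of $101 = $50.50
Add to cost:
$101 + $50.50 = $151.50

$151.50


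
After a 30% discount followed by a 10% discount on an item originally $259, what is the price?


First discount:
30% of $259 = $77.70
Price after first discount:
$259 - $77.70 = $181.30
Second discount:
10% of $181.30 = $18.13
Final price:
$181.30 - $18.13 = $163.17

$163.17


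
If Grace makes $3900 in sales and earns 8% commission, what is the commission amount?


Convert rate to decimal:
8% = 0.08
Multiply by sales:
$3900 x 0.08 = $312

$312


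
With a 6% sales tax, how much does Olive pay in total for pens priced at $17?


Calculate the tax:
6% of $17 = $1.02
Add tax to price:
$17 + $1.02 = $18.02

$18.02


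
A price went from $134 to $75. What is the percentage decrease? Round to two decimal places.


Find the absolute change:
|75 - 134| = 59
Divide by original and multiply by 100:
59 / 134 x 100 = 44.0298...% ≈ 44.03%

44.03%


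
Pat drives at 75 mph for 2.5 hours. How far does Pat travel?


Use the formula: distance = speed x time
Speed = 75 mph, Time = 2.5 hours
75 x 2.5 = 187.5 miles

187.5 miles


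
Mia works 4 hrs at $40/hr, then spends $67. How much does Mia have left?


Calculate earnings:
4 x $40 = $160
Subtract spending:
$160 - $67 = $93

$93


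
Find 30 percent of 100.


Convert percentage to decimal:
30% = 0.3
Multiply:
100 x 0.3 = 30

30


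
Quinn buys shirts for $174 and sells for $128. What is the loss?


Selling price = $128
Cost price = $174
Loss = cost price - selling price:
Loss = $174 - $128 = $46

$46


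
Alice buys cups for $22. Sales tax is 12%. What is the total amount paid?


Calculate the tax:
12% of $22 = $2.64
Add tax to price:
$22 + $2.64 = $24.64

$24.64


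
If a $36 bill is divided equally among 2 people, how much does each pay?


Total bill: $36
Number of people: 2
Each pays: $36 / 2 = $18

$18


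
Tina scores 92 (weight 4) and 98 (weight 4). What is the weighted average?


Weighted sum:
4 x 92 + 4 x 98 = 760
Total weight:
4 + 4 = 8
Weighted average:
760 / 8 = 95

95


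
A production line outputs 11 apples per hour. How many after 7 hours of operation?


Production rate: 11 apples per hour
Time: 7 hours
Total: 11 x 7 = 77 apples

77 apples


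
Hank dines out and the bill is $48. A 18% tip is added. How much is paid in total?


Calculate the tip:
18% of $48 = $8.64
Add tip to meal cost:
$48 + $8.64 = $56.64

$56.64


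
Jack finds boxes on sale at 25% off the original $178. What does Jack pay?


Calculate the discount amount:
25% of $178 = $44.50
Subtract from original:
$178 - $44.50 = $133.50

$133.50


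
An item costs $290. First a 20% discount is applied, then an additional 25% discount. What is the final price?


First discount:
20% of $290 = $58
Price after first discount:
$290 - $58 = $232
Second discount:
25% of $232 = $58
Final price:
$232 - $58 = $174

$174


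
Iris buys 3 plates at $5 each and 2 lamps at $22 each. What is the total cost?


Cost of plates:
3 x $5 = $15
Cost of lamps:
2 x $22 = $44
Add both:
$15 + $44 = $59

$59


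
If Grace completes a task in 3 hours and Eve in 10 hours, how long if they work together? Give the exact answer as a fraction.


Grace's rate: 1/3 of the job per hour
Eve's rate: 1/10 of the job per hour
Combined rate: 1/3 + 1/10 = 13/30 per hour
Time = 1 / (13/30) = 30/13 hours (≈ 2.31 hours)

30/13 hours


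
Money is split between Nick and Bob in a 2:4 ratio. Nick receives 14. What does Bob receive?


Find the multiplier:
14 / 2 = 7
Apply to Bob's share:
4 x 7 = 28

28


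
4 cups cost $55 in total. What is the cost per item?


Total cost: $55
Number of items: 4
Unit price: $55 / 4 = $13.75

$13.75


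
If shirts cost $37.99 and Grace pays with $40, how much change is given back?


Start with the amount paid:
$40
Subtract the price:
$40 - $37.99 = $2.01

$2.01


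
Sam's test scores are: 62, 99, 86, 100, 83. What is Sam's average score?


Add the scores:
62 + 99 + 86 + 100 + 83 = 430
Divide by the number of tests:
430 / 5 = 86

86


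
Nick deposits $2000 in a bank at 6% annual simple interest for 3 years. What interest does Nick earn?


Use the formula I = P x R x T / 100
P x R x T = 2000 x 6 x 3 = 36000
I = 36000 / 100 = $360

$360


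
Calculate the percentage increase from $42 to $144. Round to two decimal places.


Find the absolute change:
|144 - 42| = 102
Divide by original and multiply by 100:
102 / 42 x 100 = 242.8571...% ≈ 242.86%

242.86%


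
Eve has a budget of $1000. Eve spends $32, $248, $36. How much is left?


Add up expenses:
$32 + $248 + $36 = $316
Subtract from budget:
$1000 - $316 = $684

$684


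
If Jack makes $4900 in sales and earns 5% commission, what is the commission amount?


Convert rate to decimal:
5% = 0.05
Multiply by sales:
$4900 x 0.05 = $245

$245


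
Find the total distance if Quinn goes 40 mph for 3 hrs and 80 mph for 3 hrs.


Leg 1 distance:
40 x 3 = 120 miles
Leg 2 distance:
80 x 3 = 240 miles
Total distance:
120 + 240 = 360 miles

360 miles


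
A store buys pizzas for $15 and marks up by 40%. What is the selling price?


Calculate the markup amount:
40% of $15 = $6
Add to cost:
$15 + $6 = $21

$21


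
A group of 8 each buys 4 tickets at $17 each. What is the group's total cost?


Cost per person:
4 x $17 = $68
Group total:
8 x $68 = $544

$544


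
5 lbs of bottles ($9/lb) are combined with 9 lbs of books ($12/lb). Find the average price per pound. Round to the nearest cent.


Cost of bottles:
5 x $9 = $45
Cost of books:
9 x $12 = $108
Total cost: $45 + $108 = $153
Total weight: 14 lbs
Average: $153 / 14 = $10.9285... ≈ $10.93/lb

$10.93/lb


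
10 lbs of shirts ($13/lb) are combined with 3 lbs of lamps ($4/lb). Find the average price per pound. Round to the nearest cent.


Cost of shirts:
10 x $13 = $130
Cost of lamps:
3 x $4 = $12
Total cost: $130 + $12 = $142
Total weight: 13 lbs
Average: $142 / 13 = $10.9230... ≈ $10.92/lb

$10.92/lb


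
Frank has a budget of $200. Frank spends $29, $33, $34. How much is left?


Add up expenses:
$29 + $33 + $34 = $96
Subtract from budget:
$200 - $96 = $104

$104


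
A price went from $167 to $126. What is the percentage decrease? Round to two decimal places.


Find the absolute change:
|126 - 167| = 41
Divide by original and multiply by 100:
41 / 167 x 100 = 24.5508...% ≈ 24.55%

24.55%


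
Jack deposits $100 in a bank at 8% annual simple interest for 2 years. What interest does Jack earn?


Use the formula I = P x R x T / 100
P x R x T = 100 x 8 x 2 = 1600
I = 1600 / 100 = $16

$16


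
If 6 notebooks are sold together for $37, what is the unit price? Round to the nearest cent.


Total cost: $37
Number of items: 6
Unit price: $37 / 6 = $6.1666... ≈ $6.17

$6.17


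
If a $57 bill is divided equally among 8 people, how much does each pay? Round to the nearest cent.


Total bill: $57
Number of people: 8
Each pays: $57 / 8 = $7.125 ≈ $7.13

$7.13


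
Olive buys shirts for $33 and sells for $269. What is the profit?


Selling price = $269
Cost price = $33
Profit = selling price - cost price:
Profit = $269 - $33 = $236

$236


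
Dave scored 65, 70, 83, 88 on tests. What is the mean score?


Add the scores:
65 + 70 + 83 + 88 = 306
Divide by the number of tests:
306 / 4 = 76.5

76.5


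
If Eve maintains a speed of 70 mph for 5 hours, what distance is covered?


Use the formula: distance = speed x time
Speed = 70 mph, Time = 5 hours
70 x 5 = 350 miles

350 miles


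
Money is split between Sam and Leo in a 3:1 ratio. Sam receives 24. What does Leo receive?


Find the multiplier:
24 / 3 = 8
Apply to Leo's share:
1 x 8 = 8

8


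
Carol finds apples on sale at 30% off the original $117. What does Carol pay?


Calculate the discount amount:
30% of $117 = $35.10
Subtract from original:
$117 - $35.10 = $81.90

$81.90


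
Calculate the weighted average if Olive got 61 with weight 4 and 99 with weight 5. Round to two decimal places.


Weighted sum:
4 x 61 + 5 x 99 = 739
Total weight:
4 + 5 = 9
Weighted average:
739 / 9 = 82.1111... ≈ 82.11

82.11


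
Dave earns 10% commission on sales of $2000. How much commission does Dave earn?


Convert rate to decimal:
10% = 0.1
Multiply by sales:
$2000 x 0.1 = $200

$200


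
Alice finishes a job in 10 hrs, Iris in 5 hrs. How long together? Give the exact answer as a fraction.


Alice's rate: 1/10 of the job per hour
Iris's rate: 1/5 of the job per hour
Combined rate: 1/10 + 1/5 = 3/10 per hour
Time = 1 / (3/10) = 10/3 hours (≈ 3.33 hours)

10/3 hours


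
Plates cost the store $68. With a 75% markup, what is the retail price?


Calculate the markup amount:
75% of $68 = $51
Add to cost:
$68 + $51 = $119

$119


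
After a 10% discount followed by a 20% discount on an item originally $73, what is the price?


First discount:
10% of $73 = $7.30
Price after first discount:
$73 - $7.30 = $65.70
Second discount:
20% of $65.70 = $13.14
Final price:
$65.70 - $13.14 = $52.56

$52.56


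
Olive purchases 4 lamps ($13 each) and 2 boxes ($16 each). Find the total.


Cost of lamps:
4 x $13 = $52
Cost of boxes:
2 x $16 = $32
Add both:
$52 + $32 = $84

$84


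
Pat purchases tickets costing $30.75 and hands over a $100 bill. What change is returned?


Start with the amount paid:
$100
Subtract the price:
$100 - $30.75 = $69.25

$69.25


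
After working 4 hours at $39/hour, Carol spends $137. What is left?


Calculate earnings:
4 x $39 = $156
Subtract spending:
$156 - $137 = $19

$19


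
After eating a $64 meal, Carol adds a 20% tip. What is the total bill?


Calculate the tip:
20% of $64 = $12.80
Add tip to meal cost:
$64 + $12.80 = $76.80

$76.80


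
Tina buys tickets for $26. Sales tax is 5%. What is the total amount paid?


Calculate the tax:
5% of $26 = $1.30
Add tax to price:
$26 + $1.30 = $27.30

$27.30


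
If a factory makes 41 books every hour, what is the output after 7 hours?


Production rate: 41 books per hour
Time: 7 hours
Total: 41 x 7 = 287 books

287 books


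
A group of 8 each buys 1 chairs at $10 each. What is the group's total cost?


Cost per person:
1 x $10 = $10
Group total:
8 x $10 = $80

$80


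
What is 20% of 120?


Convert percentage to decimal:
20% = 0.2
Multiply:
120 x 0.2 = 24

24


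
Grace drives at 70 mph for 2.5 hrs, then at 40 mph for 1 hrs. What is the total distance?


Leg 1 distance:
70 x 2.5 = 175 miles
Leg 2 distance:
40 x 1 = 40 miles
Total distance:
175 + 40 = 215 miles

215 miles


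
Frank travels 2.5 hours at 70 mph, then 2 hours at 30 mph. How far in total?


Leg 1 distance:
70 x 2.5 = 175 miles
Leg 2 distance:
30 x 2 = 60 miles
Total distance:
175 + 60 = 235 miles

235 miles


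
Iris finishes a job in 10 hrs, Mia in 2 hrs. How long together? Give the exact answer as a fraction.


Iris's rate: 1/10 of the job per hour
Mia's rate: 1/2 of the job per hour
Combined rate: 1/10 + 1/2 = 3/5 per hour
Time = 1 / (3/5) = 5/3 hours (≈ 1.67 hours)

5/3 hours


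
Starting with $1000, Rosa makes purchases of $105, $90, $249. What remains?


Add up expenses:
$105 + $90 + $249 = $444
Subtract from budget:
$1000 - $444 = $556

$556


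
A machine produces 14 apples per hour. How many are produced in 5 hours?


Production rate: 14 apples per hour
Time: 5 hours
Total: 14 x 5 = 70 apples

70 apples


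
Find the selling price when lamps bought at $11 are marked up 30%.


Calculate the markup amount:
30% of $11 = $3.30
Add to cost:
$11 + $3.30 = $14.30

$14.30


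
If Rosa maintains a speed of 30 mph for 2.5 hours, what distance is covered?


Use the formula: distance = speed x time
Speed = 30 mph, Time = 2.5 hours
30 x 2.5 = 75 miles

75 miles


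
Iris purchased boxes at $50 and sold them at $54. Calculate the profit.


Selling price = $54
Cost price = $50
Profit = selling price - cost price:
Profit = $54 - $50 = $4

$4


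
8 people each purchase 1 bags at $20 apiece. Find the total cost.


Cost per person:
1 x $20 = $20
Group total:
8 x $20 = $160

$160


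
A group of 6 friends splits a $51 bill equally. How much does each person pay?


Total bill: $51
Number of people: 6
Each pays: $51 / 6 = $8.50

$8.50


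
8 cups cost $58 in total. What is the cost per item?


Total cost: $58
Number of items: 8
Unit price: $58 / 8 = $7.25

$7.25


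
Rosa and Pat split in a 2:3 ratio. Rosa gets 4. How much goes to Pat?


Find the multiplier:
4 / 2 = 2
Apply to Pat's share:
3 x 2 = 6

6
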